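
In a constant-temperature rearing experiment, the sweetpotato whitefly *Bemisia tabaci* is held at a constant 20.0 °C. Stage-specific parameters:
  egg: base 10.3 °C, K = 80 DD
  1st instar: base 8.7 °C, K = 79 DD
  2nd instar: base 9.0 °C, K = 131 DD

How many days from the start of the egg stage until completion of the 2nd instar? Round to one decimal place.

egg: 80 / (20.0 − 10.3) = 80 / 9.7 = 8.247 d.
1st instar: 79 / (20.0 − 8.7) = 79 / 11.3 = 6.991 d.
2nd instar: 131 / (20.0 − 9.0) = 131 / 11.0 = 11.909 d.
Sum = 27.148 ≈ 27.1 days.

27.1 days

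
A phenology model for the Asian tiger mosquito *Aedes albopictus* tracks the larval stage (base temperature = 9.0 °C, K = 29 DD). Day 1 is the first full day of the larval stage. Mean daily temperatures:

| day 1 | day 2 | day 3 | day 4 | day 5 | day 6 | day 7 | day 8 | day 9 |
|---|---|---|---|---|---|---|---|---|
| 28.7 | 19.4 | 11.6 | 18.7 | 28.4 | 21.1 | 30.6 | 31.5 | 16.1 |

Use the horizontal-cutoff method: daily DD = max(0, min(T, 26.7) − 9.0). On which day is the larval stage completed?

day 3

Daily DD above 9.0 °C (capped at 17.7): 17.7, 10.4, 2.6, 9.7, 17.7, 12.1, 17.7, 17.7, 7.1.
Cumulative: 17.7, 28.1, 30.7, 40.4, 58.1, 70.2, 87.9, 105.6, 112.7.
The total first reaches 29 DD on day 3.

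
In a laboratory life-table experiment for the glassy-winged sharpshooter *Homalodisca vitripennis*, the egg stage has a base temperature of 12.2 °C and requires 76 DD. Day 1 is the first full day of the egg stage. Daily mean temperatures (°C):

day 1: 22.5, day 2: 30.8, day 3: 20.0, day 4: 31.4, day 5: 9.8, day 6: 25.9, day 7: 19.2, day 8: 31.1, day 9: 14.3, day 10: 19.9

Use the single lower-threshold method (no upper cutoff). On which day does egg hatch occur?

Daily DD above 12.2 °C: 10.3, 18.6, 7.8, 19.2, 0.0, 13.7, 7.0, 18.9, 2.1, 7.7.
Cumulative: 10.3, 28.9, 36.7, 55.9, 55.9, 69.6, 76.6, 95.5, 97.6, 105.3.
The total first reaches 76 DD on day 7.

day 7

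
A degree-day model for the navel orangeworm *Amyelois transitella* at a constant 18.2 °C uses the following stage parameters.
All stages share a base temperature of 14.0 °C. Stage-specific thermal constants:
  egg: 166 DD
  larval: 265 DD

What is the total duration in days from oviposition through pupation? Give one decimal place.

102.6 days

Daily accumulation at 18.2 °C = 18.2 − 14.0 = 4.2 DD/day.
Total K = 166 + 265 = 431 DD.
Total duration = 431 / 4.2 = 102.619 ≈ 102.6 days.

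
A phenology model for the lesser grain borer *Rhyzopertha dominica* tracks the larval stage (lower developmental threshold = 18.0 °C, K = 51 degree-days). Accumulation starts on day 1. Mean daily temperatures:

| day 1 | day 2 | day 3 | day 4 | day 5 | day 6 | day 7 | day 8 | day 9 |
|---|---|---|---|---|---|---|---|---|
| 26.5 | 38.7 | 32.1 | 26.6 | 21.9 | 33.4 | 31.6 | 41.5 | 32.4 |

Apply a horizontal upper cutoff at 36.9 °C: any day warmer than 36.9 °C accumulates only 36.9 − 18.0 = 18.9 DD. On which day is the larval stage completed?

day 5

Daily DD above 18.0 °C (capped at 18.9): 8.5, 18.9, 14.1, 8.6, 3.9, 15.4, 13.6, 18.9, 14.4.
Cumulative: 8.5, 27.4, 41.5, 50.1, 54.0, 69.4, 83.0, 101.9, 116.3.
The total first reaches 51 DD on day 5.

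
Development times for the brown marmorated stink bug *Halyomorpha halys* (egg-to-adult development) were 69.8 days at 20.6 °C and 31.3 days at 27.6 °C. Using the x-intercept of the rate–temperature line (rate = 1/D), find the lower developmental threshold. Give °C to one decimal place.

Under the model K = D·(T − T_b), so D₁·(T₁ − T_b) = D₂·(T₂ − T_b).
69.8·(20.6 − T_b) = 31.3·(27.6 − T_b)
T_b = (69.8·20.6 − 31.3·27.6) / (69.8 − 31.3) = 574.00 / 38.5 = 14.909 °C ≈ 14.9 °C.

14.9 °C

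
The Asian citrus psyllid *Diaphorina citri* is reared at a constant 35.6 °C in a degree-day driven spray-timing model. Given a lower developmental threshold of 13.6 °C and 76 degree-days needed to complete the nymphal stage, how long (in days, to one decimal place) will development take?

Daily accumulation = 35.6 − 13.6 = 22.0 DD/day.
Duration = 76 / 22.0 = 3.455 ≈ 3.5 days.

3.5 days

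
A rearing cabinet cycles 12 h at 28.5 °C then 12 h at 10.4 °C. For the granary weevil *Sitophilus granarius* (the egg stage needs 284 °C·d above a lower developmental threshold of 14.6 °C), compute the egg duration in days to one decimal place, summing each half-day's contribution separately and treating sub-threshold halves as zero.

Day half: max(0, 28.5 − 14.6) × 0.5 = 13.9 × 0.5 = 6.95 DD.
Night half: max(0, 10.4 − 14.6) × 0.5 = 0.0 × 0.5 = 0.00 DD.
Per 24 h: 6.95 DD/day.
Duration = 284 / 6.95 = 40.863 ≈ 40.9 days.

40.9 days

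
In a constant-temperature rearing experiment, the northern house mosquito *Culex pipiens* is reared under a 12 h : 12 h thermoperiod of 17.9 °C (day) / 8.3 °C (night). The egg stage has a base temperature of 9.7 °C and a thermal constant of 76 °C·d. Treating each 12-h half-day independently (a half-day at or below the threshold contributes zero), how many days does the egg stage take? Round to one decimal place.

Day half: max(0, 17.9 − 9.7) × 0.5 = 8.2 × 0.5 = 4.10 DD.
Night half: max(0, 8.3 − 9.7) × 0.5 = 0.0 × 0.5 = 0.00 DD.
Per 24 h: 4.10 DD/day.
Duration = 76 / 4.10 = 18.537 ≈ 18.5 days.

18.5 days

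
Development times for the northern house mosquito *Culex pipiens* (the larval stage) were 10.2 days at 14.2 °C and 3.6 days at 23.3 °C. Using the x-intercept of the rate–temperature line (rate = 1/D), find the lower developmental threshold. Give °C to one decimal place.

9.2 °C

Equal thermal constants: D₁(T₁ − T_b) = D₂(T₂ − T_b).
10.2·(14.2 − T_b) = 3.6·(23.3 − T_b)
T_b = (10.2·14.2 − 3.6·23.3) / (10.2 − 3.6) = 60.96 / 6.6 = 9.236 °C ≈ 9.2 °C.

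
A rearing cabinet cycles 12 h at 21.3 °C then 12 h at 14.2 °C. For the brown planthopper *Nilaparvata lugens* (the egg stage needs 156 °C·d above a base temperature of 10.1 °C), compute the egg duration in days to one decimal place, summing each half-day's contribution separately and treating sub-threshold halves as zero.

20.4 days

Day half: max(0, 21.3 − 10.1) × 0.5 = 11.2 × 0.5 = 5.60 DD.
Night half: max(0, 14.2 − 10.1) × 0.5 = 4.1 × 0.5 = 2.05 DD.
Per 24 h: 7.65 DD/day.
Duration = 156 / 7.65 = 20.392 ≈ 20.4 days.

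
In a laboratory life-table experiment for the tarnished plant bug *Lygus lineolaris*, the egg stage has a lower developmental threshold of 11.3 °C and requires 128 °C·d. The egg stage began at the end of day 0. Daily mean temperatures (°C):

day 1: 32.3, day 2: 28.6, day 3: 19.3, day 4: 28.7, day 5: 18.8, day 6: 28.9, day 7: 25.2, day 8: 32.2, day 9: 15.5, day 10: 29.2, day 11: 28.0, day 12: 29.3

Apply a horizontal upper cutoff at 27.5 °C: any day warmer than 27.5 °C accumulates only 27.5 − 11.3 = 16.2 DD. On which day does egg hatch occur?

day 10

Daily DD above 11.3 °C (capped at 16.2): 16.2, 16.2, 8.0, 16.2, 7.5, 16.2, 13.9, 16.2, 4.2, 16.2, 16.2, 16.2.
Cumulative: 16.2, 32.4, 40.4, 56.6, 64.1, 80.3, 94.2, 110.4, 114.6, 130.8, 147.0, 163.2.
The total first reaches 128 DD on day 10.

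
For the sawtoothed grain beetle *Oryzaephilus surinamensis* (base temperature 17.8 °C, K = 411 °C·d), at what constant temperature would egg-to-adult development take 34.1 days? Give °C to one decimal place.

Required daily accumulation = 411 / 34.1 = 12.053 DD/day.
T = T_base + 12.053 = 17.8 + 12.053 = 29.853 ≈ 29.9 °C.

29.9 °C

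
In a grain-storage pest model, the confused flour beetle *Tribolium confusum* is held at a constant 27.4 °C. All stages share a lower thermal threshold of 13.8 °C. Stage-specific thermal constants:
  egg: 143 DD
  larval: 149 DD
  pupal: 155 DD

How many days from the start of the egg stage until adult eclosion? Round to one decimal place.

Daily accumulation at 27.4 °C = 27.4 − 13.8 = 13.6 DD/day.
Total K = 143 + 149 + 155 = 447 DD.
Total duration = 447 / 13.6 = 32.868 ≈ 32.9 days.

32.9 days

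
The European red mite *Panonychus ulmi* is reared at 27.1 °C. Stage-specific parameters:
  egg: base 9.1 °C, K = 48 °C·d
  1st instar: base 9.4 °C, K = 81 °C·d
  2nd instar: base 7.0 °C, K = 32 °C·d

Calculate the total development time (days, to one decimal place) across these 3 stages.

egg: 48 / (27.1 − 9.1) = 48 / 18.0 = 2.667 d.
1st instar: 81 / (27.1 − 9.4) = 81 / 17.7 = 4.576 d.
2nd instar: 32 / (27.1 − 7.0) = 32 / 20.1 = 1.592 d.
Sum = 8.835 ≈ 8.8 days.

8.8 days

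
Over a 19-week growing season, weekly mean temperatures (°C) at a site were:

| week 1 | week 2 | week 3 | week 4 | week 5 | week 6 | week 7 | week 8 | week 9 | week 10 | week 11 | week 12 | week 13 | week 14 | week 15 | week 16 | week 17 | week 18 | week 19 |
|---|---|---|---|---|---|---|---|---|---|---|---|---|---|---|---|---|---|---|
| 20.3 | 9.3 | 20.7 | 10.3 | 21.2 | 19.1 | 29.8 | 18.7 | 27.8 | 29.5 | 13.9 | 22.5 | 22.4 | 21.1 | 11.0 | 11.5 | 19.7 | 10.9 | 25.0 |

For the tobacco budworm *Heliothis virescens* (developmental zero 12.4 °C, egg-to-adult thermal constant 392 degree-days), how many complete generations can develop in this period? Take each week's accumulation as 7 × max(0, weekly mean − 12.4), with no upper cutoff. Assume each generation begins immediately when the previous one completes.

Weekly DD (7 × max(0, T̄ − 12.4)): 55.3, 0.0, 58.1, 0.0, 61.6, 46.9, 121.8, 44.1, 107.8, 119.7, 10.5, 70.7, 70.0, 60.9, 0.0, 0.0, 51.1, 0.0, 88.2.
Season total = 966.7 DD.
Complete generations = ⌊966.7 / 392⌋ = 2.

2 generations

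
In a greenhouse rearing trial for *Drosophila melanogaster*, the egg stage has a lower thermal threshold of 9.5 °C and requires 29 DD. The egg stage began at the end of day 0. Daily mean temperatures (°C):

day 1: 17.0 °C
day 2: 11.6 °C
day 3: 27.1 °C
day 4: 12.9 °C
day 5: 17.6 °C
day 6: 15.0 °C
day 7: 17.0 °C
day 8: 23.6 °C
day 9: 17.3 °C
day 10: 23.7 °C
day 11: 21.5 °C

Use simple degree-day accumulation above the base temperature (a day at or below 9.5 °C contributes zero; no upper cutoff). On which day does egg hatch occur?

Daily DD above 9.5 °C: 7.5, 2.1, 17.6, 3.4, 8.1, 5.5, 7.5, 14.1, 7.8, 14.2, 12.0.
Cumulative: 7.5, 9.6, 27.2, 30.6, 38.7, 44.2, 51.7, 65.8, 73.6, 87.8, 99.8.
The total first reaches 29 DD on day 4.

day 4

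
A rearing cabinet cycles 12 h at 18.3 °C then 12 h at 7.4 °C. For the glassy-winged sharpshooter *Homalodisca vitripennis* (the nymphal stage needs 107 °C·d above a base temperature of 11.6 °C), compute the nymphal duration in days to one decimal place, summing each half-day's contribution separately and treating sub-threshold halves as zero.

Day half: max(0, 18.3 − 11.6) × 0.5 = 6.7 × 0.5 = 3.35 DD.
Night half: max(0, 7.4 − 11.6) × 0.5 = 0.0 × 0.5 = 0.00 DD.
Per 24 h: 3.35 DD/day.
Duration = 107 / 3.35 = 31.940 ≈ 31.9 days.

31.9 days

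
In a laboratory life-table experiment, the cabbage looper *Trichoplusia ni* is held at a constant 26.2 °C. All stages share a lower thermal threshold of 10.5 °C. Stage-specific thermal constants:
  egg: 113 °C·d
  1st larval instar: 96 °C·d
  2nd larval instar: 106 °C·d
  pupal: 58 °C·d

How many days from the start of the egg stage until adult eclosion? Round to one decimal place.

23.8 days

Daily accumulation at 26.2 °C = 26.2 − 10.5 = 15.7 DD/day.
Total K = 113 + 96 + 106 + 58 = 373 DD.
Total duration = 373 / 15.7 = 23.758 ≈ 23.8 days.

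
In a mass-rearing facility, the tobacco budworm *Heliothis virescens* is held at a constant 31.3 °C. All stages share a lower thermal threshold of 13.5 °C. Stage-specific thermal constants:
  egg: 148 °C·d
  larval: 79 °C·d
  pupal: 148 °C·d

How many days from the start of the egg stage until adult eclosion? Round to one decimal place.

Daily accumulation at 31.3 °C = 31.3 − 13.5 = 17.8 DD/day.
Total K = 148 + 79 + 148 = 375 DD.
Total duration = 375 / 17.8 = 21.067 ≈ 21.1 days.

21.1 days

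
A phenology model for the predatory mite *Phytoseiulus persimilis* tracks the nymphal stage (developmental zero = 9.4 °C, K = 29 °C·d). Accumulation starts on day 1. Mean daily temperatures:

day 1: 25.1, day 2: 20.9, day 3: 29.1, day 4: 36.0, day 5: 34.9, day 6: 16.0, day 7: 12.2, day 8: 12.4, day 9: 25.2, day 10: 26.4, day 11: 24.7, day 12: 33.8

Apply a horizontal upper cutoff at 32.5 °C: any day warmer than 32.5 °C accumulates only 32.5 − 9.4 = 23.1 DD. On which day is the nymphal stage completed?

Daily DD above 9.4 °C (capped at 23.1): 15.7, 11.5, 19.7, 23.1, 23.1, 6.6, 2.8, 3.0, 15.8, 17.0, 15.3, 23.1.
Cumulative: 15.7, 27.2, 46.9, 70.0, 93.1, 99.7, 102.5, 105.5, 121.3, 138.3, 153.6, 176.7.
The total first reaches 29 DD on day 3.

day 3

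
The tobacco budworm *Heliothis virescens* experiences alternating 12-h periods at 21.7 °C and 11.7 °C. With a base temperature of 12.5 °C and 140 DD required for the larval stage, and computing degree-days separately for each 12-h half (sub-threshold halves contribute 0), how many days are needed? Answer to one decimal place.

Day half: max(0, 21.7 − 12.5) × 0.5 = 9.2 × 0.5 = 4.60 DD.
Night half: max(0, 11.7 − 12.5) × 0.5 = 0.0 × 0.5 = 0.00 DD.
Per 24 h: 4.60 DD/day.
Duration = 140 / 4.60 = 30.435 ≈ 30.4 days.

30.4 days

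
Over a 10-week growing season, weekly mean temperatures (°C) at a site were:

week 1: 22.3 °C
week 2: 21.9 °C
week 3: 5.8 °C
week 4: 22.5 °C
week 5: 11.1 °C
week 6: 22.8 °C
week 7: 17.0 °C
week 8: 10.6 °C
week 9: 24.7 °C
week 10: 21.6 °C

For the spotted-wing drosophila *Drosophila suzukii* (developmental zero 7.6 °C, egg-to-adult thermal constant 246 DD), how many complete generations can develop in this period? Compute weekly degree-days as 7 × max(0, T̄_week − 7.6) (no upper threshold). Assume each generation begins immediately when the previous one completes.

3 generations

Weekly DD (7 × max(0, T̄ − 7.6)): 102.9, 100.1, 0.0, 104.3, 24.5, 106.4, 65.8, 21.0, 119.7, 98.0.
Season total = 742.7 DD.
Complete generations = ⌊742.7 / 246⌋ = 3.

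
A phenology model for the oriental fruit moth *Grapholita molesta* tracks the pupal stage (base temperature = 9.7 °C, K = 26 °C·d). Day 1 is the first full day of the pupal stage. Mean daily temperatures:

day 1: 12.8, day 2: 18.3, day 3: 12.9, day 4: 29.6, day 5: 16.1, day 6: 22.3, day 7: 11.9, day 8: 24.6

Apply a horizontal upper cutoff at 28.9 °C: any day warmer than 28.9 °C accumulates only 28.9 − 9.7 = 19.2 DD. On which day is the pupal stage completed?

day 4

Daily DD above 9.7 °C (capped at 19.2): 3.1, 8.6, 3.2, 19.2, 6.4, 12.6, 2.2, 14.9.
Cumulative: 3.1, 11.7, 14.9, 34.1, 40.5, 53.1, 55.3, 70.2.
The total first reaches 26 DD on day 4.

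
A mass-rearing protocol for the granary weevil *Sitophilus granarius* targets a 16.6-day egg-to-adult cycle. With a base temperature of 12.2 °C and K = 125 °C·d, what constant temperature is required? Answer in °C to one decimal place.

Required daily accumulation = 125 / 16.6 = 7.530 DD/day.
T = T_base + 7.530 = 12.2 + 7.530 = 19.730 ≈ 19.7 °C.

19.7 °C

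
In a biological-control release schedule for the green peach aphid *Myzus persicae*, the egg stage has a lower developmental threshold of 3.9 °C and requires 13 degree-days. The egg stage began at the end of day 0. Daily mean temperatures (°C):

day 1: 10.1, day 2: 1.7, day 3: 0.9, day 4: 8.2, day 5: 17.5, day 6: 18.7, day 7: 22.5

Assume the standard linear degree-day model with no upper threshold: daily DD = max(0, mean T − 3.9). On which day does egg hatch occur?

day 5

Daily DD above 3.9 °C: 6.2, 0.0, 0.0, 4.3, 13.6, 14.8, 18.6.
Cumulative: 6.2, 6.2, 6.2, 10.5, 24.1, 38.9, 57.5.
The total first reaches 13 DD on day 5.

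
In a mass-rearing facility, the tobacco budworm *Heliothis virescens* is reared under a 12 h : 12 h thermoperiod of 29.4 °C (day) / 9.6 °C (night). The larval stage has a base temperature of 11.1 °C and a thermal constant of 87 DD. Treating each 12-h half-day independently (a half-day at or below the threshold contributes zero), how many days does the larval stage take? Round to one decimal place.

Day half: max(0, 29.4 − 11.1) × 0.5 = 18.3 × 0.5 = 9.15 DD.
Night half: max(0, 9.6 − 11.1) × 0.5 = 0.0 × 0.5 = 0.00 DD.
Per 24 h: 9.15 DD/day.
Duration = 87 / 9.15 = 9.508 ≈ 9.5 days.

9.5 days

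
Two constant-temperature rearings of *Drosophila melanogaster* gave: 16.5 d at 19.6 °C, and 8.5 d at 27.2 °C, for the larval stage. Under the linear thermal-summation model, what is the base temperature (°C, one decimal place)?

Linear rate model ⇒ the product D·(T − T_b) is constant across temperatures.
16.5·(19.6 − T_b) = 8.5·(27.2 − T_b)
T_b = (16.5·19.6 − 8.5·27.2) / (16.5 − 8.5) = 92.20 / 8.0 = 11.525 °C ≈ 11.5 °C.

11.5 °C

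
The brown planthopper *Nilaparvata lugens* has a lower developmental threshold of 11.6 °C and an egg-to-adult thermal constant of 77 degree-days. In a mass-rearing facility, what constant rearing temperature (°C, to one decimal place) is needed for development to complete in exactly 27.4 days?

Required daily accumulation = 77 / 27.4 = 2.810 DD/day.
T = T_base + 2.810 = 11.6 + 2.810 = 14.410 ≈ 14.4 °C.

14.4 °C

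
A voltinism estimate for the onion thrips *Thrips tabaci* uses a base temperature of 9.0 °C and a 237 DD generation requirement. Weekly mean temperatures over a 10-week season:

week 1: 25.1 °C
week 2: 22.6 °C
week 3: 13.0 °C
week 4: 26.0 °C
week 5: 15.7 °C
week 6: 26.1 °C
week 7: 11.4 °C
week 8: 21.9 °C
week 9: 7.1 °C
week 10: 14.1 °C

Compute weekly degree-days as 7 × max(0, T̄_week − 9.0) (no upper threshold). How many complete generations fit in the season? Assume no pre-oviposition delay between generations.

2 generations

Weekly DD (7 × max(0, T̄ − 9.0)): 112.7, 95.2, 28.0, 119.0, 46.9, 119.7, 16.8, 90.3, 0.0, 35.7.
Season total = 664.3 DD.
Complete generations = ⌊664.3 / 237⌋ = 2.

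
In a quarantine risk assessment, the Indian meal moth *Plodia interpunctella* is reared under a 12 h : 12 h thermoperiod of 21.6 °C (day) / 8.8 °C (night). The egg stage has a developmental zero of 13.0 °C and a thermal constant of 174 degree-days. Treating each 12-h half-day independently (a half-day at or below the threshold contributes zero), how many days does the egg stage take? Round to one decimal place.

40.5 days

Day half: max(0, 21.6 − 13.0) × 0.5 = 8.6 × 0.5 = 4.30 DD.
Night half: max(0, 8.8 − 13.0) × 0.5 = 0.0 × 0.5 = 0.00 DD.
Per 24 h: 4.30 DD/day.
Duration = 174 / 4.30 = 40.465 ≈ 40.5 days.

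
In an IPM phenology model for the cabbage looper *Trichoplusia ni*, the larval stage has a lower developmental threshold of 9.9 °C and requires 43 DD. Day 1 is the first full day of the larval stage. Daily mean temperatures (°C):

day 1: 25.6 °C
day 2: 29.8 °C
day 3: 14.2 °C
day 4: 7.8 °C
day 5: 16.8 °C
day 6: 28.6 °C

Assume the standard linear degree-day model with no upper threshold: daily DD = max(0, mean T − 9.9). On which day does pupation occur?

Daily DD above 9.9 °C: 15.7, 19.9, 4.3, 0.0, 6.9, 18.7.
Cumulative: 15.7, 35.6, 39.9, 39.9, 46.8, 65.5.
The total first reaches 43 DD on day 5.

day 5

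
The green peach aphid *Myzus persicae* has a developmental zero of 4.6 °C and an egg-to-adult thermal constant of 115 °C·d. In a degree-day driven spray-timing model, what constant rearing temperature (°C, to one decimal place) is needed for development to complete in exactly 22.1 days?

Required daily accumulation = 115 / 22.1 = 5.204 DD/day.
T = T_base + 5.204 = 4.6 + 5.204 = 9.804 ≈ 9.8 °C.

9.8 °C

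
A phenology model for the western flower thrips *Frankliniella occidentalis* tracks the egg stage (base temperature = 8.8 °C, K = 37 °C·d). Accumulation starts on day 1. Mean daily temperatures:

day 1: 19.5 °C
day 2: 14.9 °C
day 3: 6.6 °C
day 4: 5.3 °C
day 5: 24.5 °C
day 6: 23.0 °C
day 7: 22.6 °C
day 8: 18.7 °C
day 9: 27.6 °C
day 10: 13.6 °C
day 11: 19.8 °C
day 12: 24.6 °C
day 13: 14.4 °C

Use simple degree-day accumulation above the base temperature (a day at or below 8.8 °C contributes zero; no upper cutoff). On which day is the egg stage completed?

day 6

Daily DD above 8.8 °C: 10.7, 6.1, 0.0, 0.0, 15.7, 14.2, 13.8, 9.9, 18.8, 4.8, 11.0, 15.8, 5.6.
Cumulative: 10.7, 16.8, 16.8, 16.8, 32.5, 46.7, 60.5, 70.4, 89.2, 94.0, 105.0, 120.8, 126.4.
The total first reaches 37 DD on day 6.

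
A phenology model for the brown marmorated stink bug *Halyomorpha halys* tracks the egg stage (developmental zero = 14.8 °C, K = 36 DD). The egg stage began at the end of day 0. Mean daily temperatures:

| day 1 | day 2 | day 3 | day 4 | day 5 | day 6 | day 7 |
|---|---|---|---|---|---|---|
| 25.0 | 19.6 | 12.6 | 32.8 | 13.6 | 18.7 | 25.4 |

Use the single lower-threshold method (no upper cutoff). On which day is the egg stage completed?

Daily DD above 14.8 °C: 10.2, 4.8, 0.0, 18.0, 0.0, 3.9, 10.6.
Cumulative: 10.2, 15.0, 15.0, 33.0, 33.0, 36.9, 47.5.
The total first reaches 36 DD on day 6.

day 6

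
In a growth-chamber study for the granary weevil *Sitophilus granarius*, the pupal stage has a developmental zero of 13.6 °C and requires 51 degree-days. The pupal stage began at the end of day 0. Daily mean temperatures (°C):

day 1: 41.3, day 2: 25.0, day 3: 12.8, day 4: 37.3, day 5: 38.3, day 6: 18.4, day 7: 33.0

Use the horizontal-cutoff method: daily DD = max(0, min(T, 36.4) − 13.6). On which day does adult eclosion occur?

Daily DD above 13.6 °C (capped at 22.8): 22.8, 11.4, 0.0, 22.8, 22.8, 4.8, 19.4.
Cumulative: 22.8, 34.2, 34.2, 57.0, 79.8, 84.6, 104.0.
The total first reaches 51 DD on day 4.

day 4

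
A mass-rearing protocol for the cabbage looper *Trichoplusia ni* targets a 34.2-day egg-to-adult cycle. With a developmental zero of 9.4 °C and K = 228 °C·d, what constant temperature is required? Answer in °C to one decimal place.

Required daily accumulation = 228 / 34.2 = 6.667 DD/day.
T = T_base + 6.667 = 9.4 + 6.667 = 16.067 ≈ 16.1 °C.

16.1 °C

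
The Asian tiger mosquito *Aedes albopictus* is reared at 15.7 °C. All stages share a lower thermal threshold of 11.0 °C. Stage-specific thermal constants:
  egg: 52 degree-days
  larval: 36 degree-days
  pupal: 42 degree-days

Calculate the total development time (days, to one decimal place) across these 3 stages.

Daily accumulation at 15.7 °C = 15.7 − 11.0 = 4.7 DD/day.
Total K = 52 + 36 + 42 = 130 DD.
Total duration = 130 / 4.7 = 27.660 ≈ 27.7 days.

27.7 days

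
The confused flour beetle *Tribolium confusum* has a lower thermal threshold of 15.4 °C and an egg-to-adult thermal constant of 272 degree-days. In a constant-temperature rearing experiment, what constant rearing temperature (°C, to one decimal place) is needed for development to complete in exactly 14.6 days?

34.0 °C

Required daily accumulation = 272 / 14.6 = 18.630 DD/day.
T = T_base + 18.630 = 15.4 + 18.630 = 34.030 ≈ 34.0 °C.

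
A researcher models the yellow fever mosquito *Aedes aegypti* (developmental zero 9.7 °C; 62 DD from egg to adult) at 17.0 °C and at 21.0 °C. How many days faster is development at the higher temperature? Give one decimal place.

At 17.0 °C: 62 / (17.0 − 9.7) = 62 / 7.3 = 8.493 d.
At 21.0 °C: 62 / (21.0 − 9.7) = 62 / 11.3 = 5.487 d.
Difference = |8.493 − 5.487| = 3.006 ≈ 3.0 days.

3.0 days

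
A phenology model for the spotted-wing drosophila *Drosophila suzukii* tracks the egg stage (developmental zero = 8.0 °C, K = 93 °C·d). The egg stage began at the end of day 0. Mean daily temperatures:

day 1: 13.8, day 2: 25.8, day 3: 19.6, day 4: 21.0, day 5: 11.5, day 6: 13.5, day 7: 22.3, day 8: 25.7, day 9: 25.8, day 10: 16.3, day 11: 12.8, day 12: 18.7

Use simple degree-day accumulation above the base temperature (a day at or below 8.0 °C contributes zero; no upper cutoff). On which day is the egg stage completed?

Daily DD above 8.0 °C: 5.8, 17.8, 11.6, 13.0, 3.5, 5.5, 14.3, 17.7, 17.8, 8.3, 4.8, 10.7.
Cumulative: 5.8, 23.6, 35.2, 48.2, 51.7, 57.2, 71.5, 89.2, 107.0, 115.3, 120.1, 130.8.
The total first reaches 93 DD on day 9.

day 9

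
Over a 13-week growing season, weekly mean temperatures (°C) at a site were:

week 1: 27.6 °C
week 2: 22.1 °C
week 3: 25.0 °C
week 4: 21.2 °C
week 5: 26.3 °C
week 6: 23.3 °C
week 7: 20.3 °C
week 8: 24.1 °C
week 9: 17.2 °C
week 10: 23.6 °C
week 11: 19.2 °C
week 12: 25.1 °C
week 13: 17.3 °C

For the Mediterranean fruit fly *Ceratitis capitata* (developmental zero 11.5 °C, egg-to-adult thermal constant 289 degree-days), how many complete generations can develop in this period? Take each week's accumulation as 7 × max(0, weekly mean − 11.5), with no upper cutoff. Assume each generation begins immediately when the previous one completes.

Weekly DD (7 × max(0, T̄ − 11.5)): 112.7, 74.2, 94.5, 67.9, 103.6, 82.6, 61.6, 88.2, 39.9, 84.7, 53.9, 95.2, 40.6.
Season total = 999.6 DD.
Complete generations = ⌊999.6 / 289⌋ = 3.

3 generations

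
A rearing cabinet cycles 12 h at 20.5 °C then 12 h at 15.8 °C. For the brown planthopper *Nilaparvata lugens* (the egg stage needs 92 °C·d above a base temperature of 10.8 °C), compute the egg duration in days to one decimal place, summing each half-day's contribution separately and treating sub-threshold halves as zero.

Day half: max(0, 20.5 − 10.8) × 0.5 = 9.7 × 0.5 = 4.85 DD.
Night half: max(0, 15.8 − 10.8) × 0.5 = 5.0 × 0.5 = 2.50 DD.
Per 24 h: 7.35 DD/day.
Duration = 92 / 7.35 = 12.517 ≈ 12.5 days.

12.5 days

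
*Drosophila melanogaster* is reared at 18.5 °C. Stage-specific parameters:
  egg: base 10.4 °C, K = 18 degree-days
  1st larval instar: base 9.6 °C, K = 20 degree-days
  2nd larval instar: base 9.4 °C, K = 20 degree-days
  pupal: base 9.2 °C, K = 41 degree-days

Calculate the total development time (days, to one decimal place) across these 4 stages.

11.1 days

egg: 18 / (18.5 − 10.4) = 18 / 8.1 = 2.222 d.
1st larval instar: 20 / (18.5 − 9.6) = 20 / 8.9 = 2.247 d.
2nd larval instar: 20 / (18.5 − 9.4) = 20 / 9.1 = 2.198 d.
pupal: 41 / (18.5 − 9.2) = 41 / 9.3 = 4.409 d.
Sum = 11.076 ≈ 11.1 days.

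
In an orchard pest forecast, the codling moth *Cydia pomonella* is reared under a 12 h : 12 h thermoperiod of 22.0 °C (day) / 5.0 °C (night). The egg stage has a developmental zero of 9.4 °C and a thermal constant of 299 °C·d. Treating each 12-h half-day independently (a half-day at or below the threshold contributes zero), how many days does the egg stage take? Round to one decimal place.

Day half: max(0, 22.0 − 9.4) × 0.5 = 12.6 × 0.5 = 6.30 DD.
Night half: max(0, 5.0 − 9.4) × 0.5 = 0.0 × 0.5 = 0.00 DD.
Per 24 h: 6.30 DD/day.
Duration = 299 / 6.30 = 47.460 ≈ 47.5 days.

47.5 days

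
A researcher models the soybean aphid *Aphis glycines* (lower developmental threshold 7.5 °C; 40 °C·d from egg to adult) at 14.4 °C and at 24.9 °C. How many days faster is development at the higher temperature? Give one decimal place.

3.5 days

At 14.4 °C: 40 / (14.4 − 7.5) = 40 / 6.9 = 5.797 d.
At 24.9 °C: 40 / (24.9 − 7.5) = 40 / 17.4 = 2.299 d.
Difference = |5.797 − 2.299| = 3.498 ≈ 3.5 days.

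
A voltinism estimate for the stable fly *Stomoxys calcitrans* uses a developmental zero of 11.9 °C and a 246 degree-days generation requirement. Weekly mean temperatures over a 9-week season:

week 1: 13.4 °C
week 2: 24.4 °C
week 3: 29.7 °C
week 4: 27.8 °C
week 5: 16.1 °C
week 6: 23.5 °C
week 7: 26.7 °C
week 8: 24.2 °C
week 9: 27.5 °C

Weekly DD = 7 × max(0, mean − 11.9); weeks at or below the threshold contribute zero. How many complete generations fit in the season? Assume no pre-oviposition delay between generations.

Weekly DD (7 × max(0, T̄ − 11.9)): 10.5, 87.5, 124.6, 111.3, 29.4, 81.2, 103.6, 86.1, 109.2.
Season total = 743.4 DD.
Complete generations = ⌊743.4 / 246⌋ = 3.

3 generations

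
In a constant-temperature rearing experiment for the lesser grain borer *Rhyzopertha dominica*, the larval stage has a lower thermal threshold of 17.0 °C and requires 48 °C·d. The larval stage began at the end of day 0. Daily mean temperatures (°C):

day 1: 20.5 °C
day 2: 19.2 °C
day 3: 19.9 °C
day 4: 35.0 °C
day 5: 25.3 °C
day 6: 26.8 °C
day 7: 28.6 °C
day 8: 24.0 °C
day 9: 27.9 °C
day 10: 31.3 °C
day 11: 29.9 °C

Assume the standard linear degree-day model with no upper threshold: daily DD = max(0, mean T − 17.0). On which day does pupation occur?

Daily DD above 17.0 °C: 3.5, 2.2, 2.9, 18.0, 8.3, 9.8, 11.6, 7.0, 10.9, 14.3, 12.9.
Cumulative: 3.5, 5.7, 8.6, 26.6, 34.9, 44.7, 56.3, 63.3, 74.2, 88.5, 101.4.
The total first reaches 48 DD on day 7.

day 7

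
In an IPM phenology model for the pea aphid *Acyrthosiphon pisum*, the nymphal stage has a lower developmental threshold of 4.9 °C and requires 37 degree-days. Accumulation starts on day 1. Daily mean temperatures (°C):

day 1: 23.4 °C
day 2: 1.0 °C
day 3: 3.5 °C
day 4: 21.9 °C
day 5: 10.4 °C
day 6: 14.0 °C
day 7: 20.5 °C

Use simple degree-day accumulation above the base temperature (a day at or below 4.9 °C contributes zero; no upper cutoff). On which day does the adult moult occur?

day 5

Daily DD above 4.9 °C: 18.5, 0.0, 0.0, 17.0, 5.5, 9.1, 15.6.
Cumulative: 18.5, 18.5, 18.5, 35.5, 41.0, 50.1, 65.7.
The total first reaches 37 DD on day 5.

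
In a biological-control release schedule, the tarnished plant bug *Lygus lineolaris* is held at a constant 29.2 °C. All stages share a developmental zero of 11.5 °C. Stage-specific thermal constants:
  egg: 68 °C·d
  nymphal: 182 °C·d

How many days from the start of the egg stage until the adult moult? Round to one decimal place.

Daily accumulation at 29.2 °C = 29.2 − 11.5 = 17.7 DD/day.
Total K = 68 + 182 = 250 DD.
Total duration = 250 / 17.7 = 14.124 ≈ 14.1 days.

14.1 days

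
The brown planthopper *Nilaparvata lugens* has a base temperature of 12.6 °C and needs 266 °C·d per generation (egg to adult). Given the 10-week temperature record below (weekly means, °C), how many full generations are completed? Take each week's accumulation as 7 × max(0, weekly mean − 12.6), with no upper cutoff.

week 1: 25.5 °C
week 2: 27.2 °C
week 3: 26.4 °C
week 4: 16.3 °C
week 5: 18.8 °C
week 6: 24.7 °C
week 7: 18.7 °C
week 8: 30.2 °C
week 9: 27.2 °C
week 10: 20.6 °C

2 generations

Weekly DD (7 × max(0, T̄ − 12.6)): 90.3, 102.2, 96.6, 25.9, 43.4, 84.7, 42.7, 123.2, 102.2, 56.0.
Season total = 767.2 DD.
Complete generations = ⌊767.2 / 266⌋ = 2.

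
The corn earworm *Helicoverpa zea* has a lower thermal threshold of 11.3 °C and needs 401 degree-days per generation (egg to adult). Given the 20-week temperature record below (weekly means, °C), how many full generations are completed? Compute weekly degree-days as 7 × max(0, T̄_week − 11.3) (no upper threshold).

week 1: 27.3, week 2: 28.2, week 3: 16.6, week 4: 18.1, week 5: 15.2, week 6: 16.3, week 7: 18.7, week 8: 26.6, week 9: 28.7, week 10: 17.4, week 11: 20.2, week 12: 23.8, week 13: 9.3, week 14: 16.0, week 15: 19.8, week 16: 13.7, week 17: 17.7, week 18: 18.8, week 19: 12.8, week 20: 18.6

Weekly DD (7 × max(0, T̄ − 11.3)): 112.0, 118.3, 37.1, 47.6, 27.3, 35.0, 51.8, 107.1, 121.8, 42.7, 62.3, 87.5, 0.0, 32.9, 59.5, 16.8, 44.8, 52.5, 10.5, 51.1.
Season total = 1118.6 DD.
Complete generations = ⌊1118.6 / 401⌋ = 2.

2 generations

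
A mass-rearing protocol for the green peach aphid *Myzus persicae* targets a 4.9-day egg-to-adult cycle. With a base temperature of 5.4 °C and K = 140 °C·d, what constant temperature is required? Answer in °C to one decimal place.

Required daily accumulation = 140 / 4.9 = 28.571 DD/day.
T = T_base + 28.571 = 5.4 + 28.571 = 33.971 ≈ 34.0 °C.

34.0 °C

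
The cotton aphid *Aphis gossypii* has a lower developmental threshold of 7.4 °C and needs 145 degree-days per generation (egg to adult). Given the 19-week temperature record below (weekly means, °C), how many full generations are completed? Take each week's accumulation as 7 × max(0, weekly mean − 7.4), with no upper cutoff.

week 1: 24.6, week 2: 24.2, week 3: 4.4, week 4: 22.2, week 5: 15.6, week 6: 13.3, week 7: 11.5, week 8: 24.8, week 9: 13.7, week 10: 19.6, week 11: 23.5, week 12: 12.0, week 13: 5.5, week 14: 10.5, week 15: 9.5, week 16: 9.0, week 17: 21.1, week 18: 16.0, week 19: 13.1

Weekly DD (7 × max(0, T̄ − 7.4)): 120.4, 117.6, 0.0, 103.6, 57.4, 41.3, 28.7, 121.8, 44.1, 85.4, 112.7, 32.2, 0.0, 21.7, 14.7, 11.2, 95.9, 60.2, 39.9.
Season total = 1108.8 DD.
Complete generations = ⌊1108.8 / 145⌋ = 7.

7 generations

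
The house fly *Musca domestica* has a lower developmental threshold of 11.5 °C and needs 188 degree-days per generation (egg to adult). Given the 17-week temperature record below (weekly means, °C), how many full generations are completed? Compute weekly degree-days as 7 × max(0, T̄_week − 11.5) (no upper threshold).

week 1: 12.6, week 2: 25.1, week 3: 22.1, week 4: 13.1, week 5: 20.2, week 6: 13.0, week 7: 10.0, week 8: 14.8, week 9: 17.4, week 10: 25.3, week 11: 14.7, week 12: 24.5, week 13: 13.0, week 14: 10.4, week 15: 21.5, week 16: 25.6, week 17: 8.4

Weekly DD (7 × max(0, T̄ − 11.5)): 7.7, 95.2, 74.2, 11.2, 60.9, 10.5, 0.0, 23.1, 41.3, 96.6, 22.4, 91.0, 10.5, 0.0, 70.0, 98.7, 0.0.
Season total = 713.3 DD.
Complete generations = ⌊713.3 / 188⌋ = 3.

3 generations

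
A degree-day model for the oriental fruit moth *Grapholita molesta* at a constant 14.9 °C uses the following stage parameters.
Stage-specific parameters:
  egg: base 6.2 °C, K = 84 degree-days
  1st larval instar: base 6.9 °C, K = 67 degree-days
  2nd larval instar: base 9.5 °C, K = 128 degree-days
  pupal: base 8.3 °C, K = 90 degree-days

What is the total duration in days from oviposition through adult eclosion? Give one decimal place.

egg: 84 / (14.9 − 6.2) = 84 / 8.7 = 9.655 d.
1st larval instar: 67 / (14.9 − 6.9) = 67 / 8.0 = 8.375 d.
2nd larval instar: 128 / (14.9 − 9.5) = 128 / 5.4 = 23.704 d.
pupal: 90 / (14.9 − 8.3) = 90 / 6.6 = 13.636 d.
Sum = 55.370 ≈ 55.4 days.

55.4 days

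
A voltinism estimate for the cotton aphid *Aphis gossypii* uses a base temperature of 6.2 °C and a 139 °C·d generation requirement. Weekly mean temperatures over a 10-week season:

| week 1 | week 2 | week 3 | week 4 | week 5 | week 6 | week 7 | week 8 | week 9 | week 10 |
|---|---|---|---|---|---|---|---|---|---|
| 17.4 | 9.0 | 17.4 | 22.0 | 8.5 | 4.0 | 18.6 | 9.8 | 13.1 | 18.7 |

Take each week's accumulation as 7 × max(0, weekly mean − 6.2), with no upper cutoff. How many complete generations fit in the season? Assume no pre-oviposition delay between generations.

3 generations

Weekly DD (7 × max(0, T̄ − 6.2)): 78.4, 19.6, 78.4, 110.6, 16.1, 0.0, 86.8, 25.2, 48.3, 87.5.
Season total = 550.9 DD.
Complete generations = ⌊550.9 / 139⌋ = 3.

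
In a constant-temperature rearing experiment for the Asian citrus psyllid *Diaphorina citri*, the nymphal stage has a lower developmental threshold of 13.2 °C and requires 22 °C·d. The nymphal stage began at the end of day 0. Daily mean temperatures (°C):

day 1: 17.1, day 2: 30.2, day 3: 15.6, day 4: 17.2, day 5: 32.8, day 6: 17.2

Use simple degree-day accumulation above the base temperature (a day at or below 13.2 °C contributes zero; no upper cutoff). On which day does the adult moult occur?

day 3

Daily DD above 13.2 °C: 3.9, 17.0, 2.4, 4.0, 19.6, 4.0.
Cumulative: 3.9, 20.9, 23.3, 27.3, 46.9, 50.9.
The total first reaches 22 DD on day 3.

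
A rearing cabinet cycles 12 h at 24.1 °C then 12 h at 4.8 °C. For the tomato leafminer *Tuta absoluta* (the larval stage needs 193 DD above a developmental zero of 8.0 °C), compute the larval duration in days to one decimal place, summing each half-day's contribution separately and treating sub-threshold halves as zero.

Day half: max(0, 24.1 − 8.0) × 0.5 = 16.1 × 0.5 = 8.05 DD.
Night half: max(0, 4.8 − 8.0) × 0.5 = 0.0 × 0.5 = 0.00 DD.
Per 24 h: 8.05 DD/day.
Duration = 193 / 8.05 = 23.975 ≈ 24.0 days.

24.0 days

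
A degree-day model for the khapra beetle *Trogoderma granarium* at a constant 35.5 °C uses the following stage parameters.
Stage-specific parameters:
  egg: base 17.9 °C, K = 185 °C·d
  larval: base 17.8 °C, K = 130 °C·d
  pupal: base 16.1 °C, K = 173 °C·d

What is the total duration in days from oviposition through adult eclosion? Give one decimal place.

egg: 185 / (35.5 − 17.9) = 185 / 17.6 = 10.511 d.
larval: 130 / (35.5 − 17.8) = 130 / 17.7 = 7.345 d.
pupal: 173 / (35.5 − 16.1) = 173 / 19.4 = 8.918 d.
Sum = 26.774 ≈ 26.8 days.

26.8 days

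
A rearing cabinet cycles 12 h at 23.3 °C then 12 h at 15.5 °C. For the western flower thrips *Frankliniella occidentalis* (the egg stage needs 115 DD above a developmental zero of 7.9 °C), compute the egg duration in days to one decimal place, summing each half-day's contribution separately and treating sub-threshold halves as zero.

10.0 days

Day half: max(0, 23.3 − 7.9) × 0.5 = 15.4 × 0.5 = 7.70 DD.
Night half: max(0, 15.5 − 7.9) × 0.5 = 7.6 × 0.5 = 3.80 DD.
Per 24 h: 11.50 DD/day.
Duration = 115 / 11.50 = 10.000 ≈ 10.0 days.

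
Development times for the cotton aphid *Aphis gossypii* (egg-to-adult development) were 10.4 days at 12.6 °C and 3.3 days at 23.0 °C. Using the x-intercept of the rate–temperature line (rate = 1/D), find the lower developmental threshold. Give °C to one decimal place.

7.8 °C

Under the model K = D·(T − T_b), so D₁·(T₁ − T_b) = D₂·(T₂ − T_b).
10.4·(12.6 − T_b) = 3.3·(23.0 − T_b)
T_b = (10.4·12.6 − 3.3·23.0) / (10.4 − 3.3) = 55.14 / 7.1 = 7.766 °C ≈ 7.8 °C.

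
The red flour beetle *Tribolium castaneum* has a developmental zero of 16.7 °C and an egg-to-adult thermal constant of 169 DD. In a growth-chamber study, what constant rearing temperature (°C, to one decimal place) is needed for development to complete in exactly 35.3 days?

21.5 °C

Required daily accumulation = 169 / 35.3 = 4.788 DD/day.
T = T_base + 4.788 = 16.7 + 4.788 = 21.488 ≈ 21.5 °C.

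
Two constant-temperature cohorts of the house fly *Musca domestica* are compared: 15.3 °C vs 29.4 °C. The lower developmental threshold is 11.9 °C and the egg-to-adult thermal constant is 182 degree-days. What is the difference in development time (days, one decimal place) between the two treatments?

43.1 days

At 15.3 °C: 182 / (15.3 − 11.9) = 182 / 3.4 = 53.529 d.
At 29.4 °C: 182 / (29.4 − 11.9) = 182 / 17.5 = 10.400 d.
Difference = |53.529 − 10.400| = 43.129 ≈ 43.1 days.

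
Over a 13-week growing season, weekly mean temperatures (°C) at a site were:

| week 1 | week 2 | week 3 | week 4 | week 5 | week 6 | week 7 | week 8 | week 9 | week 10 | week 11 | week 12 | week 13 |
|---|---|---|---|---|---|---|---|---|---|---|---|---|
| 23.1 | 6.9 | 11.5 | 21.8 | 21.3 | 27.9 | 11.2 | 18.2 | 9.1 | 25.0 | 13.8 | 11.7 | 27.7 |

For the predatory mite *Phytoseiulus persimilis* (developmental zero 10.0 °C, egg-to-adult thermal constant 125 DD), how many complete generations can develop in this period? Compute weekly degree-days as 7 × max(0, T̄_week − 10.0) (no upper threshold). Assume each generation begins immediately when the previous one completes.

5 generations

Weekly DD (7 × max(0, T̄ − 10.0)): 91.7, 0.0, 10.5, 82.6, 79.1, 125.3, 8.4, 57.4, 0.0, 105.0, 26.6, 11.9, 123.9.
Season total = 722.4 DD.
Complete generations = ⌊722.4 / 125⌋ = 5.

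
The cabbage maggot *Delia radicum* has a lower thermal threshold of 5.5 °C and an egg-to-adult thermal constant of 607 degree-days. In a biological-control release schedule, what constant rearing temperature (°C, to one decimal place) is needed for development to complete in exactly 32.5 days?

24.2 °C

Required daily accumulation = 607 / 32.5 = 18.677 DD/day.
T = T_base + 18.677 = 5.5 + 18.677 = 24.177 ≈ 24.2 °C.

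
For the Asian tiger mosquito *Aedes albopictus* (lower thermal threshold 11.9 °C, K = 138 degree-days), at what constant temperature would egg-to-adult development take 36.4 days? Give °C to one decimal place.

Required daily accumulation = 138 / 36.4 = 3.791 DD/day.
T = T_base + 3.791 = 11.9 + 3.791 = 15.691 ≈ 15.7 °C.

15.7 °C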